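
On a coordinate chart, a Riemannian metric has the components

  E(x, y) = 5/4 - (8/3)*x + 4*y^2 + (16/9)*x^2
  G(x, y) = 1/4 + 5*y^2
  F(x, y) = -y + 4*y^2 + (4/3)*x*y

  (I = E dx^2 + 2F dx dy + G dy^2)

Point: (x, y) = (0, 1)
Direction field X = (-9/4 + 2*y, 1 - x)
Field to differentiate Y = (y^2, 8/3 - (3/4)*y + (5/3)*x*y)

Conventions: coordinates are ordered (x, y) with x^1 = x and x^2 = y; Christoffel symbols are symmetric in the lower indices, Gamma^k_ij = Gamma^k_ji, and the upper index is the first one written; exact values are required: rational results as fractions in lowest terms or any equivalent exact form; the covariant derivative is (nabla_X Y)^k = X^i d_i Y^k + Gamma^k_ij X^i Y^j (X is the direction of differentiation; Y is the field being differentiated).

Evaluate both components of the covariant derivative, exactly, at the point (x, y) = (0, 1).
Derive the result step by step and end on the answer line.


E = 21/4, F = 3, G = 21/4 at the point
E_x = -8/3, E_y = 8, F_x = 4/3, F_y = 7, G_x = 0, G_y = 10
EG - F^2 = 297/16;  g^inv = (16/297) * [[21/4, -3], [-3, 21/4]]
first-kind symbols [ij,l] = (1/2)(d_i g_jl + d_j g_il - d_l g_ij): [xx,x] = E_x/2 = -4/3, [xx,y] = F_x - E_y/2 = -8/3, [xy,x] = E_y/2 = 4, [xy,y] = G_x/2 = 0, [yy,x] = F_y - G_x/2 = 7, [yy,y] = G_y/2 = 5
Gamma^x_ij = (G*[ij,x] - F*[ij,y])/(EG - F^2), Gamma^y_ij = (E*[ij,y] - F*[ij,x])/(EG - F^2)
Gamma_xxx = 16/297, Gamma_xxy = 112/99, Gamma_xyy = 116/99, Gamma_yxx = -160/297, Gamma_yxy = -64/99, Gamma_yyy = 28/99
X = (-1/4, 1), Y = (1, 23/12) at the point

Answer: (nabla_X Y)^x = 1432/297, (nabla_X Y)^y = -491/594


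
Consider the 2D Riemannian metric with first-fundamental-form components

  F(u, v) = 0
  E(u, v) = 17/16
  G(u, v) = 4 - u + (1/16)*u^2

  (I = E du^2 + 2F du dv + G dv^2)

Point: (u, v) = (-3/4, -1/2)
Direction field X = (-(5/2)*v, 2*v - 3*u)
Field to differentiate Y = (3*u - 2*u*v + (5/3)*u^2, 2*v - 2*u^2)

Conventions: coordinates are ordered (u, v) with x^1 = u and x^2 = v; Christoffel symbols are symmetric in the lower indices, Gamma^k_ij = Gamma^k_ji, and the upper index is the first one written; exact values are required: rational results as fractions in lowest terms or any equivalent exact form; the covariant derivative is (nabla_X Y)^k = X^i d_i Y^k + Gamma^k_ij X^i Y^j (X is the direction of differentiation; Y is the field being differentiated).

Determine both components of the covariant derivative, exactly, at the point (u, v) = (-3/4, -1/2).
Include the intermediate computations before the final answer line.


E = 17/16, F = 0, G = 1225/256 at the point
E_u = 0, E_v = 0, F_u = 0, F_v = 0, G_u = -35/32, G_v = 0
EG - F^2 = 20825/4096;  g^inv = (4096/20825) * [[1225/256, 0], [0, 17/16]]
first-kind symbols [ij,l] = (1/2)(d_i g_jl + d_j g_il - d_l g_ij): [uu,u] = E_u/2 = 0, [uu,v] = F_u - E_v/2 = 0, [uv,u] = E_v/2 = 0, [uv,v] = G_u/2 = -35/64, [vv,u] = F_v - G_u/2 = 35/64, [vv,v] = G_v/2 = 0
Gamma^u_ij = (G*[ij,u] - F*[ij,v])/(EG - F^2), Gamma^v_ij = (E*[ij,v] - F*[ij,u])/(EG - F^2)
Gamma_uuu = 0, Gamma_uuv = 0, Gamma_uvv = 35/68, Gamma_vuu = 0, Gamma_vuv = -4/35, Gamma_vvv = 0
X = (5/4, 5/4), Y = (-33/16, -17/8) at the point

Answer: (nabla_X Y)^u = 305/128, (nabla_X Y)^v = 767/112


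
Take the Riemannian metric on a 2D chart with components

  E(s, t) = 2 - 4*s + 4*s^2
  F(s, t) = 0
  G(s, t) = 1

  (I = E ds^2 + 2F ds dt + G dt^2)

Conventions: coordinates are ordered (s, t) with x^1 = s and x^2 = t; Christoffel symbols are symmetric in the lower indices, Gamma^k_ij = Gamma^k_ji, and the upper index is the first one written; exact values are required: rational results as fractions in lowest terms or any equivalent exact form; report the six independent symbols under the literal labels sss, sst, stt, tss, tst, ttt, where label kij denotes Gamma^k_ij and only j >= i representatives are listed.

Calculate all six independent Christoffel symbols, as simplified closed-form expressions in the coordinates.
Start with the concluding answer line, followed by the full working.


Answer: Gamma_sss = (2*s - 1)/(2*s^2 - 2*s + 1), Gamma_sst = 0, Gamma_stt = 0, Gamma_tss = 0, Gamma_tst = 0, Gamma_ttt = 0

E = 2 - 4*s + 4*s^2; F = 0; G = 1
Gamma^k_ij = (1/2) g^{kl} (d_i g_jl + d_j g_il - d_l g_ij), with g^inv = (1/(EG-F^2)) [[G, -F], [-F, E]]
first partials: E_s = -4 + 8*s, E_t = 0, F_s = 0, F_t = 0, G_s = 0, G_t = 0
D = EG - F^2 = 2 - 4*s + 4*s^2
expanded: Gamma^s_ss = (G E_s - 2F F_s + F E_t)/(2D), Gamma^s_st = (G E_t - F G_s)/(2D), Gamma^s_tt = (2G F_t - G G_s - F G_t)/(2D), Gamma^t_ss = (2E F_s - E E_t - F E_s)/(2D), Gamma^t_st = (E G_s - F E_t)/(2D), Gamma^t_tt = (E G_t - 2F F_t + F G_s)/(2D); substitute and cancel common factors


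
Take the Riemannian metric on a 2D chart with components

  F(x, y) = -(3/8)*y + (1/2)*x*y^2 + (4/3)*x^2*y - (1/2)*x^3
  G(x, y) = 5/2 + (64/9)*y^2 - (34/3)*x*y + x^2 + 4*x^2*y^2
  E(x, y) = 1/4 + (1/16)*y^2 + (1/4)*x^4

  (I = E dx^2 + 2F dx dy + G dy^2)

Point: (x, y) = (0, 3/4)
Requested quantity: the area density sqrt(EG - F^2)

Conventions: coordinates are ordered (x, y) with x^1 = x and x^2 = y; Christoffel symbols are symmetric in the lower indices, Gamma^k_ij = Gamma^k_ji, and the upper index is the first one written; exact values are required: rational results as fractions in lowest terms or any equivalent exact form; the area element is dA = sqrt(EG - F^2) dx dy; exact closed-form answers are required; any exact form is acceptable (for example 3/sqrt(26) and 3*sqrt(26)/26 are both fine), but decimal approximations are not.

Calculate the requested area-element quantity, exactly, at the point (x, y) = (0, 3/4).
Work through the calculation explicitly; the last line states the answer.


E = 73/256, F = -9/32, G = 13/2; EG - F^2 = 1817/1024

Answer: sqrt(EG - F^2) = sqrt(1817)/32


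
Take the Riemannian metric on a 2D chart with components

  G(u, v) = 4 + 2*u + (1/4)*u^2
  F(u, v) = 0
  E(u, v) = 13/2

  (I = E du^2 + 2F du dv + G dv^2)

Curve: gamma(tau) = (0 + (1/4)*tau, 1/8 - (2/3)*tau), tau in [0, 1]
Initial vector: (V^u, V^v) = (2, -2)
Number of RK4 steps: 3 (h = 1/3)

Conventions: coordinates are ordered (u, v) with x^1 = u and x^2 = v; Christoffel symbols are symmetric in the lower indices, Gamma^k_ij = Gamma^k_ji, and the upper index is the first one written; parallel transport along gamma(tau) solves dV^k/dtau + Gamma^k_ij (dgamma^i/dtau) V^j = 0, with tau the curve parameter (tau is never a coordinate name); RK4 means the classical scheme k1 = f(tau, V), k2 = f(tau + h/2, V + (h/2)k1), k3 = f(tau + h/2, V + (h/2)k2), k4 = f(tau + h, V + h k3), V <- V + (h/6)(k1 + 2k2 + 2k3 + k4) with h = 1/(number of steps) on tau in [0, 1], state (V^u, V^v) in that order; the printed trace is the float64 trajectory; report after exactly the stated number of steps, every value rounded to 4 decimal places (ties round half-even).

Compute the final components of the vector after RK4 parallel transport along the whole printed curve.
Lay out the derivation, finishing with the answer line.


gamma'(tau) = (1/4, -2/3); f(tau, V)^k = -Gamma^k_ij(gamma(tau)) gamma'^i(tau) V^j; h = 1/3; intermediate values shown to 6 dp
curve data and Christoffel symbols at the stage parameters:
  tau = 0.000000: gamma = (0.000000, 0.125000), gamma' = (0.250000, -0.666667); Gamma_uuu = 0.000000, Gamma_uuv = 0.000000, Gamma_uvv = -0.153846, Gamma_vuu = 0.000000, Gamma_vuv = 0.250000, Gamma_vvv = 0.000000
  tau = 0.166667: gamma = (0.041667, 0.013889), gamma' = (0.250000, -0.666667); Gamma_uuu = 0.000000, Gamma_uuv = 0.000000, Gamma_uvv = -0.155449, Gamma_vuu = 0.000000, Gamma_vuv = 0.247423, Gamma_vvv = 0.000000
  tau = 0.333333: gamma = (0.083333, -0.097222), gamma' = (0.250000, -0.666667); Gamma_uuu = 0.000000, Gamma_uuv = 0.000000, Gamma_uvv = -0.157051, Gamma_vuu = 0.000000, Gamma_vuv = 0.244898, Gamma_vvv = 0.000000
  tau = 0.500000: gamma = (0.125000, -0.208333), gamma' = (0.250000, -0.666667); Gamma_uuu = 0.000000, Gamma_uuv = 0.000000, Gamma_uvv = -0.158654, Gamma_vuu = 0.000000, Gamma_vuv = 0.242424, Gamma_vvv = 0.000000
  tau = 0.666667: gamma = (0.166667, -0.319444), gamma' = (0.250000, -0.666667); Gamma_uuu = 0.000000, Gamma_uuv = 0.000000, Gamma_uvv = -0.160256, Gamma_vuu = 0.000000, Gamma_vuv = 0.240000, Gamma_vvv = 0.000000
  tau = 0.833333: gamma = (0.208333, -0.430556), gamma' = (0.250000, -0.666667); Gamma_uuu = 0.000000, Gamma_uuv = 0.000000, Gamma_uvv = -0.161859, Gamma_vuu = 0.000000, Gamma_vuv = 0.237624, Gamma_vvv = 0.000000
  tau = 1.000000: gamma = (0.250000, -0.541667), gamma' = (0.250000, -0.666667); Gamma_uuu = 0.000000, Gamma_uuv = 0.000000, Gamma_uvv = -0.163462, Gamma_vuu = 0.000000, Gamma_vuv = 0.235294, Gamma_vvv = 0.000000
step 0: V^u = 2.0000, V^v = -2.0000
step 1: k1 = (0.205128, 0.458333), k2 = (0.199349, 0.454522), k3 = (0.199414, 0.454403), k4 = (0.193543, 0.450559); V <- V + (h/6)(k1 + 2k2 + 2k3 + k4): V^u = 2.0665, V^v = -1.8485
step 2: k1 = (0.193541, 0.450555), k2 = (0.187573, 0.446666), k3 = (0.187642, 0.446544), k4 = (0.181588, 0.442620); V <- V + (h/6)(k1 + 2k2 + 2k3 + k4): V^u = 2.1290, V^v = -1.6996
step 3: k1 = (0.181586, 0.442617), k2 = (0.175442, 0.438646), k3 = (0.175513, 0.438523), k4 = (0.169289, 0.434517); V <- V + (h/6)(k1 + 2k2 + 2k3 + k4): V^u = 2.1875, V^v = -1.5535

Answer: V^u = 2.1875, V^v = -1.5535


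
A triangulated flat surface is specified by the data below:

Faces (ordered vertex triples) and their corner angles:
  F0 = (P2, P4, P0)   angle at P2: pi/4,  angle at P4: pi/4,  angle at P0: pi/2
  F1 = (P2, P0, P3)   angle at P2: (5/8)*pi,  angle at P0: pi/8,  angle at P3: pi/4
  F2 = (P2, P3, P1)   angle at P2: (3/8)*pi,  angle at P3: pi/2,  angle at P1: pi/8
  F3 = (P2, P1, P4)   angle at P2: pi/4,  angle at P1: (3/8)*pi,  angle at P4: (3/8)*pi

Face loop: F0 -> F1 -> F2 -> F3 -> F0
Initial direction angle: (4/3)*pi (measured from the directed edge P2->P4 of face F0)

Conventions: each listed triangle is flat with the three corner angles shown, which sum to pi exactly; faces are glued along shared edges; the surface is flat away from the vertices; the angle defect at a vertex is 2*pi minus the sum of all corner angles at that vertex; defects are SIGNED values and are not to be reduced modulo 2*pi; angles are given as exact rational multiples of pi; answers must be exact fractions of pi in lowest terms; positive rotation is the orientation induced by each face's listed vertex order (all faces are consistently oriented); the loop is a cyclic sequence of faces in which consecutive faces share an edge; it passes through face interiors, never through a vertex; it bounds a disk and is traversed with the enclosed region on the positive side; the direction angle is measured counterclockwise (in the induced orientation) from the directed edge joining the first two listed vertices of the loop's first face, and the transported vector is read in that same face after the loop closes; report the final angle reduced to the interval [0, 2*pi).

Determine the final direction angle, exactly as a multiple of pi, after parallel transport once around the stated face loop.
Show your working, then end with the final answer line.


enclosed vertex P2: corner angles sum to (3/2)*pi, defect = 2*pi - (3/2)*pi = pi/2
final direction = starting direction + enclosed defect total, reduced mod 2*pi (induced orientation)
final angle = (4/3)*pi + pi/2 = (11/6)*pi (mod 2*pi)

Answer: final direction angle = (11/6)*pi


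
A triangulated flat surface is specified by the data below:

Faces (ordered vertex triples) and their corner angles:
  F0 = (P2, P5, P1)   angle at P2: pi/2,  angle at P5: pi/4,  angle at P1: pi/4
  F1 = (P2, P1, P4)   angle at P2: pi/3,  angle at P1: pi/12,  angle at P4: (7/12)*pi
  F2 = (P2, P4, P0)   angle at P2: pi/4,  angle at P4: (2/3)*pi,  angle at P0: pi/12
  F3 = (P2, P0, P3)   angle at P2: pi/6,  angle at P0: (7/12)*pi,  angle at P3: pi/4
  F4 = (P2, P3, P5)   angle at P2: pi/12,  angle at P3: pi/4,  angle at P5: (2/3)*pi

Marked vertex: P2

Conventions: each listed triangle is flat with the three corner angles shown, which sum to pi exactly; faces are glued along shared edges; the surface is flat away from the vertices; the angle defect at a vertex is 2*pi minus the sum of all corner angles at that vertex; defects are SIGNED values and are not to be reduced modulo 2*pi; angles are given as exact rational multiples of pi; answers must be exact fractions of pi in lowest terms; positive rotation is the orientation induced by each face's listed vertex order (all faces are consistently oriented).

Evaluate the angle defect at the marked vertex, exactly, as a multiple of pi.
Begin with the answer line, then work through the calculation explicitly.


Answer: defect(P2) = (2/3)*pi

Sum of corner angles at P2: (4/3)*pi
defect = 2*pi - (4/3)*pi


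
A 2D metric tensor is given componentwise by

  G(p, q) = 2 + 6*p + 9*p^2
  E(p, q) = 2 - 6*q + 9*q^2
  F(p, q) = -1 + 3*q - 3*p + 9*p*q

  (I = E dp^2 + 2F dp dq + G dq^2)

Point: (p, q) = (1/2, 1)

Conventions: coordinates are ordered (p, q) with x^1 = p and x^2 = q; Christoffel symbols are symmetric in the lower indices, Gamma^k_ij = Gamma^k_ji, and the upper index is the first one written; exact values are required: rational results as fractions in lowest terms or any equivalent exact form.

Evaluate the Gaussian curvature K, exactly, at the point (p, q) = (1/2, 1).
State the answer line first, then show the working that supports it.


Answer: K = -16/225

E = 5, F = 5, G = 29/4, EG - F^2 = 45/4 at the point
E_p = 0, E_q = 12, F_p = 6, F_q = 15/2, G_p = 15, G_q = 0
E_qq = 18, F_pq = 9, G_pp = 18
By Brioschi, K is (det M1 - det M2) divided by (EG - F^2) squared.
M1 = [[-E_qq/2 + F_pq - G_pp/2, E_p/2, F_p - E_q/2], [F_q - G_p/2, E, F], [G_q/2, F, G]] = [[-9, 0, 0], [0, 5, 5], [0, 5, 29/4]]; det M1 = -405/4
M2 = [[0, E_q/2, G_p/2], [E_q/2, E, F], [G_p/2, F, G]] = [[0, 6, 15/2], [6, 5, 5], [15/2, 5, 29/4]]; det M2 = -369/4
det M1 - det M2 = -9; K = -9 / (45/4)^2 = -16/225


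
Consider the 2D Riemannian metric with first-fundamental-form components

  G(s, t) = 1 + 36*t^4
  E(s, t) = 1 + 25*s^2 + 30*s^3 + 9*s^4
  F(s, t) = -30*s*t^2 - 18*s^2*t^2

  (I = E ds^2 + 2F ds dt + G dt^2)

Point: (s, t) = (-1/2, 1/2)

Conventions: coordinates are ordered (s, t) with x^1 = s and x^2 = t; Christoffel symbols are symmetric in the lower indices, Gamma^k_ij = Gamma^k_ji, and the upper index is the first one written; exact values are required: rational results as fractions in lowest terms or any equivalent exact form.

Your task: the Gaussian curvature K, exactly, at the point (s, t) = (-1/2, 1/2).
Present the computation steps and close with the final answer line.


E = 65/16, F = 21/8, G = 13/4, EG - F^2 = 101/16 at the point
E_s = -7, E_t = 0, F_s = -3, F_t = 21/2, G_s = 0, G_t = 18
E_tt = 0, F_st = -12, G_ss = 0
Using the Brioschi determinant formula for K from the metric derivatives:
M1 = [[-E_tt/2 + F_st - G_ss/2, E_s/2, F_s - E_t/2], [F_t - G_s/2, E, F], [G_t/2, F, G]] = [[-12, -7/2, -3], [21/2, 65/16, 21/8], [9, 21/8, 13/4]]; det M1 = -12
M2 = [[0, E_t/2, G_s/2], [E_t/2, E, F], [G_s/2, F, G]] = [[0, 0, 0], [0, 65/16, 21/8], [0, 21/8, 13/4]]; det M2 = 0
det M1 - det M2 = -12; K = -12 / (101/16)^2 = -3072/10201

Answer: K = -3072/10201


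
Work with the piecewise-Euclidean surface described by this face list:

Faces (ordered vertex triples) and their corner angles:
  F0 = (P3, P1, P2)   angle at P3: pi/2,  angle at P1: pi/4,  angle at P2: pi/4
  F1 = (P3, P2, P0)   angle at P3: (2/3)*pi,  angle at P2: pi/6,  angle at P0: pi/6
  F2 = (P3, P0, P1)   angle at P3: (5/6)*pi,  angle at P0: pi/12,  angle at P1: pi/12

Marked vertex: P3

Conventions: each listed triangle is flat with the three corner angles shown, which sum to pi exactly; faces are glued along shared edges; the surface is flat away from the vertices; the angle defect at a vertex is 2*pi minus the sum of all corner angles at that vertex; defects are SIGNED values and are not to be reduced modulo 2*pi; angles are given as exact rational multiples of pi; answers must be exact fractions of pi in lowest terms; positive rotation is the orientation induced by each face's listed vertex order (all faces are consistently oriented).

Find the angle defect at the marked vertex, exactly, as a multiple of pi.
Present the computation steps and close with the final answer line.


Sum of corner angles at P3: 2*pi
defect = 2*pi - 2*pi

Answer: defect(P3) = 0


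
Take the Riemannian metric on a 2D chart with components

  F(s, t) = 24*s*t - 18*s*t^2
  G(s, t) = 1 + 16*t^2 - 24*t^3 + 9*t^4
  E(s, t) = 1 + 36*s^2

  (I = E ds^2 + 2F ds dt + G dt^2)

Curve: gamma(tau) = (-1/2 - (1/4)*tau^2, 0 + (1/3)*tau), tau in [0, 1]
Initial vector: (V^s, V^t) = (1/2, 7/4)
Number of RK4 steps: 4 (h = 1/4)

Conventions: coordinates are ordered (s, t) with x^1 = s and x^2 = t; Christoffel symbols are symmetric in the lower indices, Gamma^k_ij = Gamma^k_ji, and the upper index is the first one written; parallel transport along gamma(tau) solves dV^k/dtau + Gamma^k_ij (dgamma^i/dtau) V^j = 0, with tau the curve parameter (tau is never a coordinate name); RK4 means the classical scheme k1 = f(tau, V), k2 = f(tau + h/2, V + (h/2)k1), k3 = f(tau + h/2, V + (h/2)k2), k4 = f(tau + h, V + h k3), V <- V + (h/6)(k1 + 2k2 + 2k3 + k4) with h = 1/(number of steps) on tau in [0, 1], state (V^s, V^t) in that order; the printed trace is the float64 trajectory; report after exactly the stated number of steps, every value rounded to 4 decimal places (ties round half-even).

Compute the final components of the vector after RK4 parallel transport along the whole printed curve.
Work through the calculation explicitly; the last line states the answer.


gamma'(tau) = (-(1/2)*tau, 1/3); f(tau, V)^k = -Gamma^k_ij(gamma(tau)) gamma'^i(tau) V^j; h = 1/4; intermediate values shown to 6 dp
curve data and Christoffel symbols at the stage parameters:
  tau = 0.000000: gamma = (-0.500000, 0.000000), gamma' = (0.000000, 0.333333); Gamma_sss = -1.800000, Gamma_sst = 0.000000, Gamma_stt = -1.200000, Gamma_tss = 0.000000, Gamma_tst = 0.000000, Gamma_ttt = 0.000000
  tau = 0.125000: gamma = (-0.503906, 0.041667), gamma' = (-0.062500, 0.333333); Gamma_sss = -1.784223, Gamma_sst = 0.000000, Gamma_stt = -1.115139, Gamma_tss = 0.095281, Gamma_tst = 0.000000, Gamma_ttt = 0.059551
  tau = 0.250000: gamma = (-0.515625, 0.083333), gamma' = (-0.125000, 0.333333); Gamma_sss = -1.739863, Gamma_sst = 0.000000, Gamma_stt = -1.014920, Gamma_tss = 0.175744, Gamma_tst = 0.000000, Gamma_ttt = 0.102517
  tau = 0.375000: gamma = (-0.535156, 0.125000), gamma' = (-0.187500, 0.333333); Gamma_sss = -1.673025, Gamma_sst = 0.000000, Gamma_stt = -0.906222, Gamma_tss = 0.236096, Gamma_tst = 0.000000, Gamma_ttt = 0.127885
  tau = 0.500000: gamma = (-0.562500, 0.166667), gamma' = (-0.250000, 0.333333); Gamma_sss = -1.590618, Gamma_sst = 0.000000, Gamma_stt = -0.795309, Gamma_tss = 0.274922, Gamma_tst = 0.000000, Gamma_ttt = 0.137461
  tau = 0.625000: gamma = (-0.597656, 0.208333), gamma' = (-0.312500, 0.333333); Gamma_sss = -1.498999, Gamma_sst = 0.000000, Gamma_stt = -0.687041, Gamma_tss = 0.293921, Gamma_tst = 0.000000, Gamma_ttt = 0.134714
  tau = 0.750000: gamma = (-0.640625, 0.250000), gamma' = (-0.375000, 0.333333); Gamma_sss = -1.403292, Gamma_sst = 0.000000, Gamma_stt = -0.584705, Gamma_tss = 0.296631, Gamma_tst = 0.000000, Gamma_ttt = 0.123596
  tau = 0.875000: gamma = (-0.691406, 0.291667), gamma' = (-0.437500, 0.333333); Gamma_sss = -1.307261, Gamma_sst = 0.000000, Gamma_stt = -0.490223, Gamma_tss = 0.287220, Gamma_tst = 0.000000, Gamma_ttt = 0.107707
  tau = 1.000000: gamma = (-0.750000, 0.333333), gamma' = (-0.500000, 0.333333); Gamma_sss = -1.213483, Gamma_sst = 0.000000, Gamma_stt = -0.404494, Gamma_tss = 0.269663, Gamma_tst = 0.000000, Gamma_ttt = 0.089888
step 0: V^s = 0.5000, V^t = 1.7500
step 1: k1 = (0.700000, 0.000000), k2 = (0.584983, -0.031239), k3 = (0.585135, -0.031248), k4 = (0.448838, -0.045337); V <- V + (h/6)(k1 + 2k2 + 2k3 + k4): V^s = 0.6454, V^t = 1.7429
step 2: k1 = (0.449277, -0.045382), k2 = (0.304705, -0.043000), k3 = (0.310464, -0.043812), k4 = (0.171643, -0.029667); V <- V + (h/6)(k1 + 2k2 + 2k3 + k4): V^s = 0.7225, V^t = 1.7325
step 3: k1 = (0.171991, -0.029727), k2 = (0.047402, -0.009294), k3 = (0.055282, -0.010840), k4 = (-0.050337, 0.010640); V <- V + (h/6)(k1 + 2k2 + 2k3 + k4): V^s = 0.7361, V^t = 1.7301
step 4: k1 = (-0.050189, 0.010609), k2 = (-0.134507, 0.029553), k3 = (-0.128092, 0.028143), k4 = (-0.193001, 0.042889); V <- V + (h/6)(k1 + 2k2 + 2k3 + k4): V^s = 0.7041, V^t = 1.7371

Answer: V^s = 0.7041, V^t = 1.7371


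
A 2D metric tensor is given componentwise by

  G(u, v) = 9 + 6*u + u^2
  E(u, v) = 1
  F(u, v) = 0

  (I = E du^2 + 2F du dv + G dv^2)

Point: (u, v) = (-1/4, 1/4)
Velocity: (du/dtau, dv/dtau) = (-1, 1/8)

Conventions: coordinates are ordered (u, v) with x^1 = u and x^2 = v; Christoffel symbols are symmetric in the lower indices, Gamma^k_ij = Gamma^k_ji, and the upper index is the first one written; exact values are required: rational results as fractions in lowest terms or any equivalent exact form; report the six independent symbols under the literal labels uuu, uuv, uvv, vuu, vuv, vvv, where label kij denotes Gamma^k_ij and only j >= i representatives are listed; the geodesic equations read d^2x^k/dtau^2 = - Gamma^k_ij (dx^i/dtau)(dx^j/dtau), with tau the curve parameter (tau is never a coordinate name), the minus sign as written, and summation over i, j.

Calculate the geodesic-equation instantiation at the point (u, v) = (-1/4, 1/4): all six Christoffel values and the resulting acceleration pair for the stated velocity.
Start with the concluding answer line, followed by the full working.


Answer: Gamma_uuu = 0, Gamma_uuv = 0, Gamma_uvv = -11/4, Gamma_vuu = 0, Gamma_vuv = 4/11, Gamma_vvv = 0; accelerations (d^2u/dtau^2, d^2v/dtau^2) = (11/256, 1/11)

E = 1, F = 0, G = 121/16 at the point
E_u = 0, E_v = 0, F_u = 0, F_v = 0, G_u = 11/2, G_v = 0
EG - F^2 = 121/16;  g^inv = (16/121) * [[121/16, 0], [0, 1]]
first-kind symbols [ij,l] = (1/2)(d_i g_jl + d_j g_il - d_l g_ij): [uu,u] = E_u/2 = 0, [uu,v] = F_u - E_v/2 = 0, [uv,u] = E_v/2 = 0, [uv,v] = G_u/2 = 11/4, [vv,u] = F_v - G_u/2 = -11/4, [vv,v] = G_v/2 = 0
Gamma^u_ij = (G*[ij,u] - F*[ij,v])/(EG - F^2), Gamma^v_ij = (E*[ij,v] - F*[ij,u])/(EG - F^2)
Gamma_uuu = 0, Gamma_uuv = 0, Gamma_uvv = -11/4, Gamma_vuu = 0, Gamma_vuv = 4/11, Gamma_vvv = 0
d^2u/dtau^2 = -(Gamma_uuu*(-1)^2 + 2*Gamma_uuv*(-1)*(1/8) + Gamma_uvv*(1/8)^2) = 11/256
d^2v/dtau^2 = -(Gamma_vuu*(-1)^2 + 2*Gamma_vuv*(-1)*(1/8) + Gamma_vvv*(1/8)^2) = 1/11


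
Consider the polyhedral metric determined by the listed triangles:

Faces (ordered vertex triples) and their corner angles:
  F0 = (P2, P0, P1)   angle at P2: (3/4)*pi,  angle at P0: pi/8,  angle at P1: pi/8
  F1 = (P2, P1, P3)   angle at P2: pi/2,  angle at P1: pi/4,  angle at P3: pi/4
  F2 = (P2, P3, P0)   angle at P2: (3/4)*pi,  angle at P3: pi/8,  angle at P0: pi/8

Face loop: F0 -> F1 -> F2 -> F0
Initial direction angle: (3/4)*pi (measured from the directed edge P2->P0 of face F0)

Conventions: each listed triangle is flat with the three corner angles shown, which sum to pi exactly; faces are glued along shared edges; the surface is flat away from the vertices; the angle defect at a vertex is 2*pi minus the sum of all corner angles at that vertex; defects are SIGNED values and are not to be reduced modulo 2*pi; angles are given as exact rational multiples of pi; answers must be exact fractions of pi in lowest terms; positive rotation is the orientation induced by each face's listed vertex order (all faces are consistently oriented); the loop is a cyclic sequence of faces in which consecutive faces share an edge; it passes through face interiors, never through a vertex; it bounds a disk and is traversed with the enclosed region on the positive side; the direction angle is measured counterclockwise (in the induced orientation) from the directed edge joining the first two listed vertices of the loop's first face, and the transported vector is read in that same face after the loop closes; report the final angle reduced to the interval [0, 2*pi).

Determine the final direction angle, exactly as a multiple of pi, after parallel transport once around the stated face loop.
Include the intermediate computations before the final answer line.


enclosed vertex P2: corner angles sum to 2*pi, defect = 2*pi - 2*pi = 0
by Gauss-Bonnet the loop rotates the vector by the enclosed defect sum (positive orientation, mod 2*pi)
final angle = (3/4)*pi + 0 = (3/4)*pi (mod 2*pi)

Answer: final direction angle = (3/4)*pi


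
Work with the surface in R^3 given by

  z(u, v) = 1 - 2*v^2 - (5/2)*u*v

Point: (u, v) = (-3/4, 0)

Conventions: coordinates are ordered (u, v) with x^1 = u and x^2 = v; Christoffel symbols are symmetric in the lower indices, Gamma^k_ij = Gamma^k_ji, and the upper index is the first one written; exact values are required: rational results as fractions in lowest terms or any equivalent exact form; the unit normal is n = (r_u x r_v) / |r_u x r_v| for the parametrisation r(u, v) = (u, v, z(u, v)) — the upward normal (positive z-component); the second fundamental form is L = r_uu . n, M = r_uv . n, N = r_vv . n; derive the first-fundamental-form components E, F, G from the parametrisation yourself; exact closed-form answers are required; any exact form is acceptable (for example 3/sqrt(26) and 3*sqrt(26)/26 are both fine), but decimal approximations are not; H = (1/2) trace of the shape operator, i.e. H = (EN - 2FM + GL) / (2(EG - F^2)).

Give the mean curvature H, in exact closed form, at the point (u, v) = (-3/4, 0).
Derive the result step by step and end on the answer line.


z_u = 0, z_v = 15/8, z_uu = 0, z_uv = -5/2, z_vv = -4
E = 1, F = 0, G = 289/64; answer radicand W^2 = 289/64
unnormalised second-form numerators: l = 0, m = -5/2, n = -4; L = l/sqrt(289/64), and similarly M = m/sqrt(W^2), N = n/sqrt(W^2)
H = (E*n - 2*F*m + G*l) / (2*(EG - F^2)*sqrt(W^2)); E*n - 2*F*m + G*l = -4, EG - F^2 = 289/64, so H = (-128/289)/sqrt(289/64)

Answer: H = -1024/4913


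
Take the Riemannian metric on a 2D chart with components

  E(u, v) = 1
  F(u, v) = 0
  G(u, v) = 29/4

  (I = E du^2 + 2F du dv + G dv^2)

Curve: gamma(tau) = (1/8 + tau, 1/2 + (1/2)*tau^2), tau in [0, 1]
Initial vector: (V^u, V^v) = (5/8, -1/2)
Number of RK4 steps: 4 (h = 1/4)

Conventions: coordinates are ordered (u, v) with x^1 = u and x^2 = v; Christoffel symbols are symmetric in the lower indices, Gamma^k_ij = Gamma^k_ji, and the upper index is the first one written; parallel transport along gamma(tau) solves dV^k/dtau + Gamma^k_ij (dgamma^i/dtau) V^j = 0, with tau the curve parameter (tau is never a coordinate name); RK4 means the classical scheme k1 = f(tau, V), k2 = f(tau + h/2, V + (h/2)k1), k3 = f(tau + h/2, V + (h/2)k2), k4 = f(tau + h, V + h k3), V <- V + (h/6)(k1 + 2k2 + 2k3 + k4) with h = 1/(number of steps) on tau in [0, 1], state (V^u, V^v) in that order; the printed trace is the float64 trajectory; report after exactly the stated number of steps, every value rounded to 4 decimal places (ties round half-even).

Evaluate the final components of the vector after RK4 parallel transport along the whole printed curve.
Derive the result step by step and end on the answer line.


gamma'(tau) = (1, tau); f(tau, V)^k = -Gamma^k_ij(gamma(tau)) gamma'^i(tau) V^j; h = 1/4; intermediate values shown to 6 dp
curve data and Christoffel symbols at the stage parameters:
  tau = 0.000000: gamma = (0.125000, 0.500000), gamma' = (1.000000, 0.000000); Gamma_uuu = 0.000000, Gamma_uuv = 0.000000, Gamma_uvv = 0.000000, Gamma_vuu = 0.000000, Gamma_vuv = 0.000000, Gamma_vvv = 0.000000
  tau = 0.125000: gamma = (0.250000, 0.507812), gamma' = (1.000000, 0.125000); Gamma_uuu = 0.000000, Gamma_uuv = 0.000000, Gamma_uvv = 0.000000, Gamma_vuu = 0.000000, Gamma_vuv = 0.000000, Gamma_vvv = 0.000000
  tau = 0.250000: gamma = (0.375000, 0.531250), gamma' = (1.000000, 0.250000); Gamma_uuu = 0.000000, Gamma_uuv = 0.000000, Gamma_uvv = 0.000000, Gamma_vuu = 0.000000, Gamma_vuv = 0.000000, Gamma_vvv = 0.000000
  tau = 0.375000: gamma = (0.500000, 0.570312), gamma' = (1.000000, 0.375000); Gamma_uuu = 0.000000, Gamma_uuv = 0.000000, Gamma_uvv = 0.000000, Gamma_vuu = 0.000000, Gamma_vuv = 0.000000, Gamma_vvv = 0.000000
  tau = 0.500000: gamma = (0.625000, 0.625000), gamma' = (1.000000, 0.500000); Gamma_uuu = 0.000000, Gamma_uuv = 0.000000, Gamma_uvv = 0.000000, Gamma_vuu = 0.000000, Gamma_vuv = 0.000000, Gamma_vvv = 0.000000
  tau = 0.625000: gamma = (0.750000, 0.695312), gamma' = (1.000000, 0.625000); Gamma_uuu = 0.000000, Gamma_uuv = 0.000000, Gamma_uvv = 0.000000, Gamma_vuu = 0.000000, Gamma_vuv = 0.000000, Gamma_vvv = 0.000000
  tau = 0.750000: gamma = (0.875000, 0.781250), gamma' = (1.000000, 0.750000); Gamma_uuu = 0.000000, Gamma_uuv = 0.000000, Gamma_uvv = 0.000000, Gamma_vuu = 0.000000, Gamma_vuv = 0.000000, Gamma_vvv = 0.000000
  tau = 0.875000: gamma = (1.000000, 0.882812), gamma' = (1.000000, 0.875000); Gamma_uuu = 0.000000, Gamma_uuv = 0.000000, Gamma_uvv = 0.000000, Gamma_vuu = 0.000000, Gamma_vuv = 0.000000, Gamma_vvv = 0.000000
  tau = 1.000000: gamma = (1.125000, 1.000000), gamma' = (1.000000, 1.000000); Gamma_uuu = 0.000000, Gamma_uuv = 0.000000, Gamma_uvv = 0.000000, Gamma_vuu = 0.000000, Gamma_vuv = 0.000000, Gamma_vvv = 0.000000
step 0: V^u = 0.6250, V^v = -0.5000
step 1: k1 = (0.000000, 0.000000), k2 = (0.000000, 0.000000), k3 = (0.000000, 0.000000), k4 = (0.000000, 0.000000); V <- V + (h/6)(k1 + 2k2 + 2k3 + k4): V^u = 0.6250, V^v = -0.5000
step 2: k1 = (0.000000, 0.000000), k2 = (0.000000, 0.000000), k3 = (0.000000, 0.000000), k4 = (0.000000, 0.000000); V <- V + (h/6)(k1 + 2k2 + 2k3 + k4): V^u = 0.6250, V^v = -0.5000
step 3: k1 = (0.000000, 0.000000), k2 = (0.000000, 0.000000), k3 = (0.000000, 0.000000), k4 = (0.000000, 0.000000); V <- V + (h/6)(k1 + 2k2 + 2k3 + k4): V^u = 0.6250, V^v = -0.5000
step 4: k1 = (0.000000, 0.000000), k2 = (0.000000, 0.000000), k3 = (0.000000, 0.000000), k4 = (0.000000, 0.000000); V <- V + (h/6)(k1 + 2k2 + 2k3 + k4): V^u = 0.6250, V^v = -0.5000

Answer: V^u = 0.6250, V^v = -0.5000


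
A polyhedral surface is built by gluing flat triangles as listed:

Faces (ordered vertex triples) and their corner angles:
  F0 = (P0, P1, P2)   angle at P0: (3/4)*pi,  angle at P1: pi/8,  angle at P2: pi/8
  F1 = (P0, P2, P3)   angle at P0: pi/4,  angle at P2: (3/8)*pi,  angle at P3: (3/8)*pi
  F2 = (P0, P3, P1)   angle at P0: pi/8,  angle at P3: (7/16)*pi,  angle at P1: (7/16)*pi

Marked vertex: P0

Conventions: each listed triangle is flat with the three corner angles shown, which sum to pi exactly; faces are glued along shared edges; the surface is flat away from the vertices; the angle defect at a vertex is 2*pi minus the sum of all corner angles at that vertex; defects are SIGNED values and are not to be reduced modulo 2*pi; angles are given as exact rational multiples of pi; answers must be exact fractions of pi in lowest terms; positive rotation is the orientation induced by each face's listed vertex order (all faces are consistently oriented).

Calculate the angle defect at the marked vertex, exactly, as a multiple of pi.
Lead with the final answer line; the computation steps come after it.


Answer: defect(P0) = (7/8)*pi

Sum of corner angles at P0: (9/8)*pi
defect = 2*pi - (9/8)*pi


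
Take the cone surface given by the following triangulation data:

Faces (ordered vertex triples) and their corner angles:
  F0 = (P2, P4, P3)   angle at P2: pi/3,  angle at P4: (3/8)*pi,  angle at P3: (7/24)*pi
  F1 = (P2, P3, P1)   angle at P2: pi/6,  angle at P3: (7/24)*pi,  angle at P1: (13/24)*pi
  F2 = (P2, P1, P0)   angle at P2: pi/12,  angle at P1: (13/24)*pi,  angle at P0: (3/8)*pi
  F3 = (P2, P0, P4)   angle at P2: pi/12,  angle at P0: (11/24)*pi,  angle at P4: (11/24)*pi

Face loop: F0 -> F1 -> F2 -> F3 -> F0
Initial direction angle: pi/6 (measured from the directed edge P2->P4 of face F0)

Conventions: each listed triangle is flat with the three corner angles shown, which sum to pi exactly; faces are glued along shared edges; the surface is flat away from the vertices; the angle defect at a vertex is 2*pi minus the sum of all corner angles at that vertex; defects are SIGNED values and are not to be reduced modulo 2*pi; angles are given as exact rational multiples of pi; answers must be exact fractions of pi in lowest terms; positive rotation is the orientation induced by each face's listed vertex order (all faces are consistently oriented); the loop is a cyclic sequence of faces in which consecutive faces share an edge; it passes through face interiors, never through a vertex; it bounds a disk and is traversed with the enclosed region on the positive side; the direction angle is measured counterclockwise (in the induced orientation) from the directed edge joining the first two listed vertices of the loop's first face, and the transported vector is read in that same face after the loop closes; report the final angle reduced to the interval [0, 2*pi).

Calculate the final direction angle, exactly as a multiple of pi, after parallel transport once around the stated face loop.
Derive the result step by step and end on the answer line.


enclosed vertex P2: corner angles sum to (2/3)*pi, defect = 2*pi - (2/3)*pi = (4/3)*pi
final direction = starting direction + enclosed defect total, reduced mod 2*pi (induced orientation)
final angle = pi/6 + (4/3)*pi = (3/2)*pi (mod 2*pi)

Answer: final direction angle = (3/2)*pi


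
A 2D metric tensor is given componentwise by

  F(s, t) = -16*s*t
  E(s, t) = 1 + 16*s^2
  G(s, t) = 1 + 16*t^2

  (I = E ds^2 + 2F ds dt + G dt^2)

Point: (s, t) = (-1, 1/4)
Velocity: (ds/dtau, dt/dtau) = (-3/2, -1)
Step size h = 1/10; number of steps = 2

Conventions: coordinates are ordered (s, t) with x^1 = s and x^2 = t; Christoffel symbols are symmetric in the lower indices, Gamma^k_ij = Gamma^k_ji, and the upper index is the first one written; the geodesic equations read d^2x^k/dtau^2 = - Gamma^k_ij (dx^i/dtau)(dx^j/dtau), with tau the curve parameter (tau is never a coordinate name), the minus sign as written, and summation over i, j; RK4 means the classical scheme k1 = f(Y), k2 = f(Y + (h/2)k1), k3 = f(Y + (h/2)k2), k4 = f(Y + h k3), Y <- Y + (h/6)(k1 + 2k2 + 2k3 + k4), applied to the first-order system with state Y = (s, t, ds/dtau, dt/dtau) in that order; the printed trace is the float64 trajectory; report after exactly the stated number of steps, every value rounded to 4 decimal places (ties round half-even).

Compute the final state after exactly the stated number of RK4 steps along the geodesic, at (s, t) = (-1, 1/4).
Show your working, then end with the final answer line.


f(Y) = (ds/dtau, dt/dtau, -Gamma^s_ij Y'^i Y'^j, -Gamma^t_ij Y'^i Y'^j) with the Gammas evaluated at the stage position; h = 0.100000; intermediate values shown to 6 dp
step 0: s = -1.0000, t = 0.2500, ds/dtau = -1.5000, dt/dtau = -1.0000
step 1:
  k1: at (s, t) = (-1.000000, 0.250000), (ds/dtau, dt/dtau) = (-1.500000, -1.000000); Gamma_sss = -0.888889, Gamma_sst = 0.000000, Gamma_stt = 0.888889, Gamma_tss = -0.222222, Gamma_tst = 0.000000, Gamma_ttt = 0.222222; k1 = (-1.500000, -1.000000, 1.111111, 0.277778)
  k2: at (s, t) = (-1.075000, 0.200000), (ds/dtau, dt/dtau) = (-1.444444, -0.986111); Gamma_sss = -0.854446, Gamma_sst = 0.000000, Gamma_stt = 0.854446, Gamma_tss = -0.158967, Gamma_tst = 0.000000, Gamma_ttt = 0.158967; k2 = (-1.444444, -0.986111, 0.951857, 0.177090)
  k3: at (s, t) = (-1.072222, 0.200694), (ds/dtau, dt/dtau) = (-1.452407, -0.991146); Gamma_sss = -0.856108, Gamma_sst = 0.000000, Gamma_stt = 0.856108, Gamma_tss = -0.160243, Gamma_tst = 0.000000, Gamma_ttt = 0.160243; k3 = (-1.452407, -0.991146, 0.964933, 0.180613)
  k4: at (s, t) = (-1.145241, 0.150885), (ds/dtau, dt/dtau) = (-1.403507, -0.981939); Gamma_sss = -0.819878, Gamma_sst = 0.000000, Gamma_stt = 0.819878, Gamma_tss = -0.108019, Gamma_tst = 0.000000, Gamma_ttt = 0.108019; k4 = (-1.403507, -0.981939, 0.824492, 0.108627)
  Y <- Y + (h/6)(k1 + 2k2 + 2k3 + k4): s = -1.1450, t = 0.1511, ds/dtau = -1.4038, dt/dtau = -0.9816
step 2:
  k1: at (s, t) = (-1.144953, 0.151059), (ds/dtau, dt/dtau) = (-1.403847, -0.981637); Gamma_sss = -0.820028, Gamma_sst = 0.000000, Gamma_stt = 0.820028, Gamma_tss = -0.108190, Gamma_tst = 0.000000, Gamma_ttt = 0.108190; k1 = (-1.403847, -0.981637, 0.825912, 0.108967)
  k2: at (s, t) = (-1.215146, 0.101977), (ds/dtau, dt/dtau) = (-1.362551, -0.976188); Gamma_sss = -0.784229, Gamma_sst = 0.000000, Gamma_stt = 0.784229, Gamma_tss = -0.065814, Gamma_tst = 0.000000, Gamma_ttt = 0.065814; k2 = (-1.362551, -0.976188, 0.708631, 0.059470)
  k3: at (s, t) = (-1.213081, 0.102250), (ds/dtau, dt/dtau) = (-1.368415, -0.978663); Gamma_sss = -0.785409, Gamma_sst = 0.000000, Gamma_stt = 0.785409, Gamma_tss = -0.066202, Gamma_tst = 0.000000, Gamma_ttt = 0.066202; k3 = (-1.368415, -0.978663, 0.718476, 0.060560)
  k4: at (s, t) = (-1.281795, 0.053193), (ds/dtau, dt/dtau) = (-1.331999, -0.975581); Gamma_sss = -0.750321, Gamma_sst = 0.000000, Gamma_stt = 0.750321, Gamma_tss = -0.031137, Gamma_tst = 0.000000, Gamma_ttt = 0.031137; k4 = (-1.331999, -0.975581, 0.617113, 0.025609)
  Y <- Y + (h/6)(k1 + 2k2 + 2k3 + k4): s = -1.2816, t = 0.0533, ds/dtau = -1.3322, dt/dtau = -0.9754

Answer: s = -1.2816, t = 0.0533, ds/dtau = -1.3322, dt/dtau = -0.9754


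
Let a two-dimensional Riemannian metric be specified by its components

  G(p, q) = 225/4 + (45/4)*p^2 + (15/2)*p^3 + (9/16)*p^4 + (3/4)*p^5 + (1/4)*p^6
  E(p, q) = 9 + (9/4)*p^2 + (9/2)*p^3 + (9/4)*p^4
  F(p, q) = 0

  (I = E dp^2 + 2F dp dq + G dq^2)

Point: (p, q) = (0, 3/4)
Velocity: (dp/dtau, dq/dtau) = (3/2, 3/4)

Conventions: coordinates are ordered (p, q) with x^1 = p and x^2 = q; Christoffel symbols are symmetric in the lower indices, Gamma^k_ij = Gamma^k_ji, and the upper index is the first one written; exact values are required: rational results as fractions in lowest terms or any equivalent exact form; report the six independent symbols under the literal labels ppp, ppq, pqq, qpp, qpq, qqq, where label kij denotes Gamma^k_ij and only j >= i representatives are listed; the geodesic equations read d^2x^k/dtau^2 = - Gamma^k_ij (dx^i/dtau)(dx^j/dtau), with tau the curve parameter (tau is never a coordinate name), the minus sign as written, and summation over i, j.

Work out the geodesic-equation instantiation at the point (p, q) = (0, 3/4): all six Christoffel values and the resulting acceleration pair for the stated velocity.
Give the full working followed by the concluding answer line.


E = 9, F = 0, G = 225/4 at the point
E_p = 0, E_q = 0, F_p = 0, F_q = 0, G_p = 0, G_q = 0
EG - F^2 = 2025/4;  g^inv = (4/2025) * [[225/4, 0], [0, 9]]
first-kind symbols [ij,l] = (1/2)(d_i g_jl + d_j g_il - d_l g_ij): [pp,p] = E_p/2 = 0, [pp,q] = F_p - E_q/2 = 0, [pq,p] = E_q/2 = 0, [pq,q] = G_p/2 = 0, [qq,p] = F_q - G_p/2 = 0, [qq,q] = G_q/2 = 0
Gamma^p_ij = (G*[ij,p] - F*[ij,q])/(EG - F^2), Gamma^q_ij = (E*[ij,q] - F*[ij,p])/(EG - F^2)
Gamma_ppp = 0, Gamma_ppq = 0, Gamma_pqq = 0, Gamma_qpp = 0, Gamma_qpq = 0, Gamma_qqq = 0
d^2p/dtau^2 = -(Gamma_ppp*(3/2)^2 + 2*Gamma_ppq*(3/2)*(3/4) + Gamma_pqq*(3/4)^2) = 0
d^2q/dtau^2 = -(Gamma_qpp*(3/2)^2 + 2*Gamma_qpq*(3/2)*(3/4) + Gamma_qqq*(3/4)^2) = 0

Answer: Gamma_ppp = 0, Gamma_ppq = 0, Gamma_pqq = 0, Gamma_qpp = 0, Gamma_qpq = 0, Gamma_qqq = 0; accelerations (d^2p/dtau^2, d^2q/dtau^2) = (0, 0)


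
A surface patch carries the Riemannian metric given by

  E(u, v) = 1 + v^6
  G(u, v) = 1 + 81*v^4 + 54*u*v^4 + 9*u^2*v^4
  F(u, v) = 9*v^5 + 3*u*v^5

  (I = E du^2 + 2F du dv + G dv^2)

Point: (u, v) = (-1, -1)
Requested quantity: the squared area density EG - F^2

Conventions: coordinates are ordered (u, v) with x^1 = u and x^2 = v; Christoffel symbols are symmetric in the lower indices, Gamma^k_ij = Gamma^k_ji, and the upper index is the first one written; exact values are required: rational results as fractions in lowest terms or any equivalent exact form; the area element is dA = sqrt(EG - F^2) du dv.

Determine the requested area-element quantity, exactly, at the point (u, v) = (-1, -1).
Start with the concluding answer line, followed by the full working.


Answer: EG - F^2 = 38

E = 2, F = -6, G = 37; EG - F^2 = 38


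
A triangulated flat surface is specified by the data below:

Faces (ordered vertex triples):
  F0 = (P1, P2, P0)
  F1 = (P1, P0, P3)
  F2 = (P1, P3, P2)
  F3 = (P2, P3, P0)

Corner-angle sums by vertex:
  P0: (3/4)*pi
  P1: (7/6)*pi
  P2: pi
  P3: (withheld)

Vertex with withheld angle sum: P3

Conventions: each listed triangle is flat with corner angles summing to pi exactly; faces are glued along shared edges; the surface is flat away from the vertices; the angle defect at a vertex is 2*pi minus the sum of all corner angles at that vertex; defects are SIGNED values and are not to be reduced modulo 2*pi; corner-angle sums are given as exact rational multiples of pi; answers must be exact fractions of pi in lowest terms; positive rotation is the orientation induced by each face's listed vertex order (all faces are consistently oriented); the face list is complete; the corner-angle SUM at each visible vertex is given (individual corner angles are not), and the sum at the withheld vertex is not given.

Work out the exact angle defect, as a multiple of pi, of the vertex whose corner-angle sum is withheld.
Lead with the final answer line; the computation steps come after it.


Answer: defect(P3) = (11/12)*pi

V = 4, E = 6, F = 4; chi = V - E + F = 2
Gauss-Bonnet: total defect = 2*pi*chi = 4*pi; visible defects sum to (37/12)*pi
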